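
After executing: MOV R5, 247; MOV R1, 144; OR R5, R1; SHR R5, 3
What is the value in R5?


Register state trace:
  MOV R5, 247  → R5 = 247 (0b11110111)
  MOV R1, 144  → R1 = 144 (0b10010000)
  OR R5, R1  → R5 = 247 OR 144 = 247 (0b11110111)
  SHR R5, 3  → R5 = 247 >> 3 = 30
Final: R5 = 30

30


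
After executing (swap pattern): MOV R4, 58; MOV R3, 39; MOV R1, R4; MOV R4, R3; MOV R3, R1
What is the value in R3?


Register state trace (swap pattern):
  MOV R4, 58  → R4 = 58
  MOV R3, 39  → R3 = 39
  MOV R1, R4  → R1 = 58  (save R4)
  MOV R4, R3  → R4 = 39  (R4 gets R3's value)
  MOV R3, R1  → R3 = 58  (R3 gets saved value)
Final: R3 = 58

58


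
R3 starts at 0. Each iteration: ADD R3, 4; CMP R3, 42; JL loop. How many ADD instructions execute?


Loop trace (R3 starts at 0, target 42, step 4):
  ADD #1: R3 = 0 + 4 = 4  → 4 < 42, loop
  ADD #2: R3 = 4 + 4 = 8  → 8 < 42, loop
  ADD #3: R3 = 8 + 4 = 12  → 12 < 42, loop
  ADD #4: R3 = 12 + 4 = 16  → 16 < 42, loop
  ADD #5: R3 = 16 + 4 = 20  → 20 < 42, loop
  ADD #6: R3 = 20 + 4 = 24  → 24 < 42, loop
  ADD #7: R3 = 24 + 4 = 28  → 28 < 42, loop
  ADD #8: R3 = 28 + 4 = 32  → 32 < 42, loop
  ADD #9: R3 = 32 + 4 = 36  → 36 < 42, loop
  ADD #10: R3 = 36 + 4 = 40  → 40 < 42, loop
  ADD #11: R3 = 40 + 4 = 44  → 44 >= 42, exit
Total ADD instructions: 11

11


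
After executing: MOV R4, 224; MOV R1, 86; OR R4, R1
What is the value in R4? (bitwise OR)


Register state trace:
  MOV R4, 224  → R4 = 224 (0b11100000)
  MOV R1, 86  → R1 = 86 (0b01010110)
  OR R4, R1   → R4 = 224 OR 86 = 246 (0b11110110)
Final: R4 = 246

246


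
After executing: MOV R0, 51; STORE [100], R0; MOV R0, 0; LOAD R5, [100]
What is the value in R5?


Register and memory trace:
  MOV R0, 51  → R0 = 51
  STORE [100], R0  → mem[100] = 51
  MOV R0, 0  → R0 = 0
  LOAD R5, [100]  → R5 = mem[100] = 51
Final: R5 = 51

51


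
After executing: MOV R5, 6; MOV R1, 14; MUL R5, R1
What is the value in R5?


Register state trace:
  MOV R5, 6  → R5 = 6
  MOV R1, 14  → R1 = 14
  MUL R5, R1  → R5 = 6 * 14 = 84
Final: R5 = 84

84


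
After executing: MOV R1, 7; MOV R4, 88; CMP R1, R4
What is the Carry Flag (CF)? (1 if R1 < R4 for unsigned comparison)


Register state trace:
  MOV R1, 7  → R1 = 7
  MOV R4, 88  → R4 = 88
  CMP R1, R4  → unsigned 7 - 88: borrow occurs
  7 < 88, so CF = 1
CF = 1

1


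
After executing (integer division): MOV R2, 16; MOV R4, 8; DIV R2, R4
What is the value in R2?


Register state trace:
  MOV R2, 16  → R2 = 16
  MOV R4, 8  → R4 = 8
  DIV R2, R4  → R2 = 16 // 8 = 2
Final: R2 = 2

2


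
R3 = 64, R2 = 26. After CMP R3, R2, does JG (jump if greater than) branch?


Trace:
  R3 = 64, R2 = 26
  CMP R3, R2  → compares 64 vs 26
  JG checks: is 64 greater than 26?
  64 > 26, so condition is true
Branch taken: Yes

Yes


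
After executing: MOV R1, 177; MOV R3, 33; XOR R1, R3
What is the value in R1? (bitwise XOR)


Register state trace:
  MOV R1, 177  → R1 = 177 (0b10110001)
  MOV R3, 33  → R3 = 33 (0b00100001)
  XOR R1, R3  → R1 = 177 XOR 33 = 144 (0b10010000)
Final: R1 = 144

144


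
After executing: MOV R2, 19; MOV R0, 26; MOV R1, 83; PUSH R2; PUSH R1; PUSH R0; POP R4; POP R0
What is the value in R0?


Stack trace (top is rightmost):
  MOV R2, 19  → R2 = 19
  MOV R0, 26  → R0 = 26
  MOV R1, 83  → R1 = 83
  PUSH R2  → stack: [19]
  PUSH R1  → stack: [19, 83]
  PUSH R0  → stack: [19, 83, 26]
  POP R4  → R4 = 26, stack: [19, 83]
  POP R0  → R0 = 83, stack: [19]
Final: R0 = 83

83


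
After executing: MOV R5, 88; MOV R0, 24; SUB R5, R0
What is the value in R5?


Register state trace:
  MOV R5, 88  → R5 = 88
  MOV R0, 24  → R0 = 24
  SUB R5, R0  → R5 = 88 - 24 = 64
Final: R5 = 64

64


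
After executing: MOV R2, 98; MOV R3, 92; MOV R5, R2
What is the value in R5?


Register state trace:
  MOV R2, 98  → R2 = 98
  MOV R3, 92  → R3 = 92
  MOV R5, R2  → R5 = 98
Final: R5 = 98

98


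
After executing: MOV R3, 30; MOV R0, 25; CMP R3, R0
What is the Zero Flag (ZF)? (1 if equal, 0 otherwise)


Register state trace:
  MOV R3, 30  → R3 = 30
  MOV R0, 25  → R0 = 25
  CMP R3, R0  → computes 30 - 25 = 5
  Result is nonzero, so values are not equal
ZF = 0

0


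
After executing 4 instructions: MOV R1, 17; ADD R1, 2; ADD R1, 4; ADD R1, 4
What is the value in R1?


Register state trace:
  MOV R1, 17  → R1 = 17
  ADD R1, 2  → R1 = 17 + 2 = 19
  ADD R1, 4  → R1 = 19 + 4 = 23
  ADD R1, 4  → R1 = 23 + 4 = 27
Final: R1 = 27

27


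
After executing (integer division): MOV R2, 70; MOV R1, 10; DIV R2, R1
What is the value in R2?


Register state trace:
  MOV R2, 70  → R2 = 70
  MOV R1, 10  → R1 = 10
  DIV R2, R1  → R2 = 70 // 10 = 7
Final: R2 = 7

7


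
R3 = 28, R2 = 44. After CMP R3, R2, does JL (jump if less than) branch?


Trace:
  R3 = 28, R2 = 44
  CMP R3, R2  → compares 28 vs 44
  JL checks: is 28 less than 44?
  28 < 44, so condition is true
Branch taken: Yes

Yes


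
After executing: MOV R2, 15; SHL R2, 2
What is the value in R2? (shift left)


Register state trace:
  MOV R2, 15  → R2 = 15
  SHL R2, 2  → R2 = 15 << 2 = 15 * 2^2 = 60
Final: R2 = 60

60


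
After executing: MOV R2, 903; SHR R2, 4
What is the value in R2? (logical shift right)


Register state trace:
  MOV R2, 903  → R2 = 903
  SHR R2, 4  → R2 = 903 >> 4 = 903 // 2^4 = 56
Final: R2 = 56

56


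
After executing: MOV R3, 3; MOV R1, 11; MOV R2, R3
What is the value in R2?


Register state trace:
  MOV R3, 3  → R3 = 3
  MOV R1, 11  → R1 = 11
  MOV R2, R3  → R2 = 3
Final: R2 = 3

3


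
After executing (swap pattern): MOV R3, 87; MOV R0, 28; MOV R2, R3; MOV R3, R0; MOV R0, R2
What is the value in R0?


Register state trace (swap pattern):
  MOV R3, 87  → R3 = 87
  MOV R0, 28  → R0 = 28
  MOV R2, R3  → R2 = 87  (save R3)
  MOV R3, R0  → R3 = 28  (R3 gets R0's value)
  MOV R0, R2  → R0 = 87  (R0 gets saved value)
Final: R0 = 87

87


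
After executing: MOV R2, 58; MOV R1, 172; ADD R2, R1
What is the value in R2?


Register state trace:
  MOV R2, 58  → R2 = 58
  MOV R1, 172  → R1 = 172
  ADD R2, R1  → R2 = 58 + 172 = 230
Final: R2 = 230

230


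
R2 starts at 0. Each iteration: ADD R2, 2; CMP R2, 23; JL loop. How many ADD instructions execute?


Loop trace (R2 starts at 0, target 23, step 2):
  ADD #1: R2 = 0 + 2 = 2  → 2 < 23, loop
  ADD #2: R2 = 2 + 2 = 4  → 4 < 23, loop
  ADD #3: R2 = 4 + 2 = 6  → 6 < 23, loop
  ADD #4: R2 = 6 + 2 = 8  → 8 < 23, loop
  ADD #5: R2 = 8 + 2 = 10  → 10 < 23, loop
  ADD #6: R2 = 10 + 2 = 12  → 12 < 23, loop
  ADD #7: R2 = 12 + 2 = 14  → 14 < 23, loop
  ADD #8: R2 = 14 + 2 = 16  → 16 < 23, loop
  ADD #9: R2 = 16 + 2 = 18  → 18 < 23, loop
  ADD #10: R2 = 18 + 2 = 20  → 20 < 23, loop
  ADD #11: R2 = 20 + 2 = 22  → 22 < 23, loop
  ADD #12: R2 = 22 + 2 = 24  → 24 >= 23, exit
Total ADD instructions: 12

12


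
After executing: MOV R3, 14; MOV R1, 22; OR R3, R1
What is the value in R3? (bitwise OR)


Register state trace:
  MOV R3, 14  → R3 = 14 (0b00001110)
  MOV R1, 22  → R1 = 22 (0b00010110)
  OR R3, R1   → R3 = 14 OR 22 = 30 (0b00011110)
Final: R3 = 30

30


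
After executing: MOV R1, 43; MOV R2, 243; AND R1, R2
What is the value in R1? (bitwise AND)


Register state trace:
  MOV R1, 43  → R1 = 43 (0b00101011)
  MOV R2, 243  → R2 = 243 (0b11110011)
  AND R1, R2  → R1 = 43 AND 243 = 35 (0b00100011)
Final: R1 = 35

35


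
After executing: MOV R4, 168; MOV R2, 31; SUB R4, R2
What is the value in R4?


Register state trace:
  MOV R4, 168  → R4 = 168
  MOV R2, 31  → R2 = 31
  SUB R4, R2  → R4 = 168 - 31 = 137
Final: R4 = 137

137


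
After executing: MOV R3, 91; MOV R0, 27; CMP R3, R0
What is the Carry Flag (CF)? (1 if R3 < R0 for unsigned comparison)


Register state trace:
  MOV R3, 91  → R3 = 91
  MOV R0, 27  → R0 = 27
  CMP R3, R0  → unsigned 91 - 27: no borrow
  91 >= 27, so CF = 0
CF = 0

0


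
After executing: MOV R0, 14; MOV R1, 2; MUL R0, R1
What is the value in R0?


Register state trace:
  MOV R0, 14  → R0 = 14
  MOV R1, 2  → R1 = 2
  MUL R0, R1  → R0 = 14 * 2 = 28
Final: R0 = 28

28


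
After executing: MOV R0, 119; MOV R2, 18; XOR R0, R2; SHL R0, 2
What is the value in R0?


Register state trace:
  MOV R0, 119  → R0 = 119 (0b01110111)
  MOV R2, 18  → R2 = 18 (0b00010010)
  XOR R0, R2  → R0 = 119 XOR 18 = 101 (0b01100101)
  SHL R0, 2  → R0 = 101 << 2 = 404
Final: R0 = 404

404


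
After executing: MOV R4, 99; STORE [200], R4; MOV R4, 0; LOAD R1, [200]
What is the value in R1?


Register and memory trace:
  MOV R4, 99  → R4 = 99
  STORE [200], R4  → mem[200] = 99
  MOV R4, 0  → R4 = 0
  LOAD R1, [200]  → R1 = mem[200] = 99
Final: R1 = 99

99


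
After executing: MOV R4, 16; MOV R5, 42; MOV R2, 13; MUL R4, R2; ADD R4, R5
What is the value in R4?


Register state trace:
  MOV R4, 16  → R4 = 16
  MOV R5, 42  → R5 = 42
  MOV R2, 13  → R2 = 13
  MUL R4, R2  → R4 = 16 * 13 = 208
  ADD R4, R5  → R4 = 208 + 42 = 250
Final: R4 = 250

250


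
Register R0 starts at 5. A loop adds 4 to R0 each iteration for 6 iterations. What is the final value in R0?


Starting value: R0 = 5
  Iter 1: R0 = 5 + 4 = 9
  Iter 2: R0 = 9 + 4 = 13
  Iter 3: R0 = 13 + 4 = 17
  Iter 4: R0 = 17 + 4 = 21
  Iter 5: R0 = 21 + 4 = 25
  Iter 6: R0 = 25 + 4 = 29
Final: R0 = 29

29


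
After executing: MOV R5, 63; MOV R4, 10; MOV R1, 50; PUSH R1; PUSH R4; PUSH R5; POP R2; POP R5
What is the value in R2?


Stack trace (top is rightmost):
  MOV R5, 63  → R5 = 63
  MOV R4, 10  → R4 = 10
  MOV R1, 50  → R1 = 50
  PUSH R1  → stack: [50]
  PUSH R4  → stack: [50, 10]
  PUSH R5  → stack: [50, 10, 63]
  POP R2  → R2 = 63, stack: [50, 10]
  POP R5  → R5 = 10, stack: [50]
Final: R2 = 63

63


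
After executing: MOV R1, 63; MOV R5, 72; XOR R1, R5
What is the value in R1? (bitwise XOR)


Register state trace:
  MOV R1, 63  → R1 = 63 (0b00111111)
  MOV R5, 72  → R5 = 72 (0b01001000)
  XOR R1, R5  → R1 = 63 XOR 72 = 119 (0b01110111)
Final: R1 = 119

119


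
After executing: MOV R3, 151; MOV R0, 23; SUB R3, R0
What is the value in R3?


Register state trace:
  MOV R3, 151  → R3 = 151
  MOV R0, 23  → R0 = 23
  SUB R3, R0  → R3 = 151 - 23 = 128
Final: R3 = 128

128


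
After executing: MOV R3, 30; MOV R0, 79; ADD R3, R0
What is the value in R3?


Register state trace:
  MOV R3, 30  → R3 = 30
  MOV R0, 79  → R0 = 79
  ADD R3, R0  → R3 = 30 + 79 = 109
Final: R3 = 109

109


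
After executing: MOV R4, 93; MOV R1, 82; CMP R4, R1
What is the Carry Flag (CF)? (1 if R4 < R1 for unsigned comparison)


Register state trace:
  MOV R4, 93  → R4 = 93
  MOV R1, 82  → R1 = 82
  CMP R4, R1  → unsigned 93 - 82: no borrow
  93 >= 82, so CF = 0
CF = 0

0


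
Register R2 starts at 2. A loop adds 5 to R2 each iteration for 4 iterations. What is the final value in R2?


Starting value: R2 = 2
  Iter 1: R2 = 2 + 5 = 7
  Iter 2: R2 = 7 + 5 = 12
  Iter 3: R2 = 12 + 5 = 17
  Iter 4: R2 = 17 + 5 = 22
Final: R2 = 22

22


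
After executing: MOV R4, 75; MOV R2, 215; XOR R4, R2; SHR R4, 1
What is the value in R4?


Register state trace:
  MOV R4, 75  → R4 = 75 (0b01001011)
  MOV R2, 215  → R2 = 215 (0b11010111)
  XOR R4, R2  → R4 = 75 XOR 215 = 156 (0b10011100)
  SHR R4, 1  → R4 = 156 >> 1 = 78
Final: R4 = 78

78


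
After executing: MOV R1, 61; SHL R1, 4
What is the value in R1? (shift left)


Register state trace:
  MOV R1, 61  → R1 = 61
  SHL R1, 4  → R1 = 61 << 4 = 61 * 2^4 = 976
Final: R1 = 976

976


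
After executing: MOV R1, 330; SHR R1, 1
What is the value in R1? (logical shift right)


Register state trace:
  MOV R1, 330  → R1 = 330
  SHR R1, 1  → R1 = 330 >> 1 = 330 // 2^1 = 165
Final: R1 = 165

165


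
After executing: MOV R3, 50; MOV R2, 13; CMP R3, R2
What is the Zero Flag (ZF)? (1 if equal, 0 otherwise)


Register state trace:
  MOV R3, 50  → R3 = 50
  MOV R2, 13  → R2 = 13
  CMP R3, R2  → computes 50 - 13 = 37
  Result is nonzero, so values are not equal
ZF = 0

0


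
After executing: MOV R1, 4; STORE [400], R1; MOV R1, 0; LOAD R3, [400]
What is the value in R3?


Register and memory trace:
  MOV R1, 4  → R1 = 4
  STORE [400], R1  → mem[400] = 4
  MOV R1, 0  → R1 = 0
  LOAD R3, [400]  → R3 = mem[400] = 4
Final: R3 = 4

4


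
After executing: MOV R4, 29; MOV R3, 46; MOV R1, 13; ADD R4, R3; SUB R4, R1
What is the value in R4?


Register state trace:
  MOV R4, 29  → R4 = 29
  MOV R3, 46  → R3 = 46
  MOV R1, 13  → R1 = 13
  ADD R4, R3  → R4 = 29 + 46 = 75
  SUB R4, R1  → R4 = 75 - 13 = 62
Final: R4 = 62

62


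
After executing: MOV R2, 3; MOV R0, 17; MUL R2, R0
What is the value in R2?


Register state trace:
  MOV R2, 3  → R2 = 3
  MOV R0, 17  → R0 = 17
  MUL R2, R0  → R2 = 3 * 17 = 51
Final: R2 = 51

51


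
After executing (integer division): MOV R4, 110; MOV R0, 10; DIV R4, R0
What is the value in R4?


Register state trace:
  MOV R4, 110  → R4 = 110
  MOV R0, 10  → R0 = 10
  DIV R4, R0  → R4 = 110 // 10 = 11
Final: R4 = 11

11


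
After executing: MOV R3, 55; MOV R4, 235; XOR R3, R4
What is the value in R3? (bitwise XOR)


Register state trace:
  MOV R3, 55  → R3 = 55 (0b00110111)
  MOV R4, 235  → R4 = 235 (0b11101011)
  XOR R3, R4  → R3 = 55 XOR 235 = 220 (0b11011100)
Final: R3 = 220

220


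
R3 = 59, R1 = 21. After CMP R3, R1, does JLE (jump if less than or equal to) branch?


Trace:
  R3 = 59, R1 = 21
  CMP R3, R1  → compares 59 vs 21
  JLE checks: is 59 less than or equal to 21?
  59 > 21, so condition is false
Branch taken: No

No


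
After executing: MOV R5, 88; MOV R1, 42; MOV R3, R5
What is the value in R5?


Register state trace:
  MOV R5, 88  → R5 = 88
  MOV R1, 42  → R1 = 42
  MOV R3, R5  → R3 = 88
Final: R5 = 88

88


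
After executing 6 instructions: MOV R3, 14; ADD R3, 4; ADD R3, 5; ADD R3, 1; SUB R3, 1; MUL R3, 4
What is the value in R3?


Register state trace:
  MOV R3, 14  → R3 = 14
  ADD R3, 4  → R3 = 14 + 4 = 18
  ADD R3, 5  → R3 = 18 + 5 = 23
  ADD R3, 1  → R3 = 23 + 1 = 24
  SUB R3, 1  → R3 = 24 - 1 = 23
  MUL R3, 4  → R3 = 23 * 4 = 92
Final: R3 = 92

92


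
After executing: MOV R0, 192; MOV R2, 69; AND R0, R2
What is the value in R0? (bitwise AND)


Register state trace:
  MOV R0, 192  → R0 = 192 (0b11000000)
  MOV R2, 69  → R2 = 69 (0b01000101)
  AND R0, R2  → R0 = 192 AND 69 = 64 (0b01000000)
Final: R0 = 64

64


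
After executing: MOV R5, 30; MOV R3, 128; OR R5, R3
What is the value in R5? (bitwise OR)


Register state trace:
  MOV R5, 30  → R5 = 30 (0b00011110)
  MOV R3, 128  → R3 = 128 (0b10000000)
  OR R5, R3   → R5 = 30 OR 128 = 158 (0b10011110)
Final: R5 = 158

158


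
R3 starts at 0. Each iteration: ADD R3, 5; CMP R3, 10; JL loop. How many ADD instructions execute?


Loop trace (R3 starts at 0, target 10, step 5):
  ADD #1: R3 = 0 + 5 = 5  → 5 < 10, loop
  ADD #2: R3 = 5 + 5 = 10  → 10 >= 10, exit
Total ADD instructions: 2

2


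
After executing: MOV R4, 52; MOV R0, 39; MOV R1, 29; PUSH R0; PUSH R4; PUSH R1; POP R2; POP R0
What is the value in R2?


Stack trace (top is rightmost):
  MOV R4, 52  → R4 = 52
  MOV R0, 39  → R0 = 39
  MOV R1, 29  → R1 = 29
  PUSH R0  → stack: [39]
  PUSH R4  → stack: [39, 52]
  PUSH R1  → stack: [39, 52, 29]
  POP R2  → R2 = 29, stack: [39, 52]
  POP R0  → R0 = 52, stack: [39]
Final: R2 = 29

29


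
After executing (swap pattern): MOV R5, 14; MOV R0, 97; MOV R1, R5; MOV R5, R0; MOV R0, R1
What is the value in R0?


Register state trace (swap pattern):
  MOV R5, 14  → R5 = 14
  MOV R0, 97  → R0 = 97
  MOV R1, R5  → R1 = 14  (save R5)
  MOV R5, R0  → R5 = 97  (R5 gets R0's value)
  MOV R0, R1  → R0 = 14  (R0 gets saved value)
Final: R0 = 14

14


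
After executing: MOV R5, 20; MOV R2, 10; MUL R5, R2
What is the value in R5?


Register state trace:
  MOV R5, 20  → R5 = 20
  MOV R2, 10  → R2 = 10
  MUL R5, R2  → R5 = 20 * 10 = 200
Final: R5 = 200

200


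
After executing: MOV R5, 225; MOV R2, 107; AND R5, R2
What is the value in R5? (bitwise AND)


Register state trace:
  MOV R5, 225  → R5 = 225 (0b11100001)
  MOV R2, 107  → R2 = 107 (0b01101011)
  AND R5, R2  → R5 = 225 AND 107 = 97 (0b01100001)
Final: R5 = 97

97


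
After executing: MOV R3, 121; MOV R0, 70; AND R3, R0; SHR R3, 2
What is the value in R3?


Register state trace:
  MOV R3, 121  → R3 = 121 (0b01111001)
  MOV R0, 70  → R0 = 70 (0b01000110)
  AND R3, R0  → R3 = 121 AND 70 = 64 (0b01000000)
  SHR R3, 2  → R3 = 64 >> 2 = 16
Final: R3 = 16

16


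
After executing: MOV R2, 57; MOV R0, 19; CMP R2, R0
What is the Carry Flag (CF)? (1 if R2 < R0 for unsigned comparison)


Register state trace:
  MOV R2, 57  → R2 = 57
  MOV R0, 19  → R0 = 19
  CMP R2, R0  → unsigned 57 - 19: no borrow
  57 >= 19, so CF = 0
CF = 0

0


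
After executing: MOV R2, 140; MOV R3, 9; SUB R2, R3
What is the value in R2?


Register state trace:
  MOV R2, 140  → R2 = 140
  MOV R3, 9  → R3 = 9
  SUB R2, R3  → R2 = 140 - 9 = 131
Final: R2 = 131

131


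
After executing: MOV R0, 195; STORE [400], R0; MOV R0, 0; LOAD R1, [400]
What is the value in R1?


Register and memory trace:
  MOV R0, 195  → R0 = 195
  STORE [400], R0  → mem[400] = 195
  MOV R0, 0  → R0 = 0
  LOAD R1, [400]  → R1 = mem[400] = 195
Final: R1 = 195

195


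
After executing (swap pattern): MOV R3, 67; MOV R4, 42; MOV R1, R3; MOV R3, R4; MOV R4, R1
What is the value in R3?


Register state trace (swap pattern):
  MOV R3, 67  → R3 = 67
  MOV R4, 42  → R4 = 42
  MOV R1, R3  → R1 = 67  (save R3)
  MOV R3, R4  → R3 = 42  (R3 gets R4's value)
  MOV R4, R1  → R4 = 67  (R4 gets saved value)
Final: R3 = 42

42


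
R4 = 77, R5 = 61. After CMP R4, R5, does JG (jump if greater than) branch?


Trace:
  R4 = 77, R5 = 61
  CMP R4, R5  → compares 77 vs 61
  JG checks: is 77 greater than 61?
  77 > 61, so condition is true
Branch taken: Yes

Yes


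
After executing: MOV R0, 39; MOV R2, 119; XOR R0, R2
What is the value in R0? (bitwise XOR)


Register state trace:
  MOV R0, 39  → R0 = 39 (0b00100111)
  MOV R2, 119  → R2 = 119 (0b01110111)
  XOR R0, R2  → R0 = 39 XOR 119 = 80 (0b01010000)
Final: R0 = 80

80


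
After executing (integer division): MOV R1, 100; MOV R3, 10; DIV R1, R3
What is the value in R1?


Register state trace:
  MOV R1, 100  → R1 = 100
  MOV R3, 10  → R3 = 10
  DIV R1, R3  → R1 = 100 // 10 = 10
Final: R1 = 10

10


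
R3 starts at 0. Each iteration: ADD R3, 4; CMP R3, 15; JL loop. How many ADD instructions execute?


Loop trace (R3 starts at 0, target 15, step 4):
  ADD #1: R3 = 0 + 4 = 4  → 4 < 15, loop
  ADD #2: R3 = 4 + 4 = 8  → 8 < 15, loop
  ADD #3: R3 = 8 + 4 = 12  → 12 < 15, loop
  ADD #4: R3 = 12 + 4 = 16  → 16 >= 15, exit
Total ADD instructions: 4

4


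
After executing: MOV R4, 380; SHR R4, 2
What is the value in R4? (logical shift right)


Register state trace:
  MOV R4, 380  → R4 = 380
  SHR R4, 2  → R4 = 380 >> 2 = 380 // 2^2 = 95
Final: R4 = 95

95


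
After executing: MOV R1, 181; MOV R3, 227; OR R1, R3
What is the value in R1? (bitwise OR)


Register state trace:
  MOV R1, 181  → R1 = 181 (0b10110101)
  MOV R3, 227  → R3 = 227 (0b11100011)
  OR R1, R3   → R1 = 181 OR 227 = 247 (0b11110111)
Final: R1 = 247

247


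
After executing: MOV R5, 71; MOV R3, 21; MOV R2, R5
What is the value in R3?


Register state trace:
  MOV R5, 71  → R5 = 71
  MOV R3, 21  → R3 = 21
  MOV R2, R5  → R2 = 71
Final: R3 = 21

21


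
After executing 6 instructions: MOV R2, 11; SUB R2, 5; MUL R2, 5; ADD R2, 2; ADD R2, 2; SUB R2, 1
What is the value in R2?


Register state trace:
  MOV R2, 11  → R2 = 11
  SUB R2, 5  → R2 = 11 - 5 = 6
  MUL R2, 5  → R2 = 6 * 5 = 30
  ADD R2, 2  → R2 = 30 + 2 = 32
  ADD R2, 2  → R2 = 32 + 2 = 34
  SUB R2, 1  → R2 = 34 - 1 = 33
Final: R2 = 33

33


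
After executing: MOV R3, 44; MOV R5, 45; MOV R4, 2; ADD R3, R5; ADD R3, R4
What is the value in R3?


Register state trace:
  MOV R3, 44  → R3 = 44
  MOV R5, 45  → R5 = 45
  MOV R4, 2  → R4 = 2
  ADD R3, R5  → R3 = 44 + 45 = 89
  ADD R3, R4  → R3 = 89 + 2 = 91
Final: R3 = 91

91


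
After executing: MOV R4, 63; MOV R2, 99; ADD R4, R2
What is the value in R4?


Register state trace:
  MOV R4, 63  → R4 = 63
  MOV R2, 99  → R2 = 99
  ADD R4, R2  → R4 = 63 + 99 = 162
Final: R4 = 162

162


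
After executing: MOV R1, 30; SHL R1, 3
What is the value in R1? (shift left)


Register state trace:
  MOV R1, 30  → R1 = 30
  SHL R1, 3  → R1 = 30 << 3 = 30 * 2^3 = 240
Final: R1 = 240

240


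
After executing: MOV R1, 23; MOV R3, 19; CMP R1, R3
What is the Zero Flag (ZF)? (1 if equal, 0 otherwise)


Register state trace:
  MOV R1, 23  → R1 = 23
  MOV R3, 19  → R3 = 19
  CMP R1, R3  → computes 23 - 19 = 4
  Result is nonzero, so values are not equal
ZF = 0

0


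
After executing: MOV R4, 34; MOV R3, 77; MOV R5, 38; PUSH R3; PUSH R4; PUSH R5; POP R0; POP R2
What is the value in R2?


Stack trace (top is rightmost):
  MOV R4, 34  → R4 = 34
  MOV R3, 77  → R3 = 77
  MOV R5, 38  → R5 = 38
  PUSH R3  → stack: [77]
  PUSH R4  → stack: [77, 34]
  PUSH R5  → stack: [77, 34, 38]
  POP R0  → R0 = 38, stack: [77, 34]
  POP R2  → R2 = 34, stack: [77]
Final: R2 = 34

34


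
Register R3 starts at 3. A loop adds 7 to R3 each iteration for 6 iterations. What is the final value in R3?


Starting value: R3 = 3
  Iter 1: R3 = 3 + 7 = 10
  Iter 2: R3 = 10 + 7 = 17
  Iter 3: R3 = 17 + 7 = 24
  Iter 4: R3 = 24 + 7 = 31
  Iter 5: R3 = 31 + 7 = 38
  Iter 6: R3 = 38 + 7 = 45
Final: R3 = 45

45


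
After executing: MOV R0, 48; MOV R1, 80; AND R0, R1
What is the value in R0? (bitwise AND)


Register state trace:
  MOV R0, 48  → R0 = 48 (0b00110000)
  MOV R1, 80  → R1 = 80 (0b01010000)
  AND R0, R1  → R0 = 48 AND 80 = 16 (0b00010000)
Final: R0 = 16

16


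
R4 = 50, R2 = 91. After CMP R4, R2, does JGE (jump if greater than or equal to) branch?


Trace:
  R4 = 50, R2 = 91
  CMP R4, R2  → compares 50 vs 91
  JGE checks: is 50 greater than or equal to 91?
  50 < 91, so condition is false
Branch taken: No

No


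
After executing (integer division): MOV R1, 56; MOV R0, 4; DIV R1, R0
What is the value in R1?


Register state trace:
  MOV R1, 56  → R1 = 56
  MOV R0, 4  → R0 = 4
  DIV R1, R0  → R1 = 56 // 4 = 14
Final: R1 = 14

14


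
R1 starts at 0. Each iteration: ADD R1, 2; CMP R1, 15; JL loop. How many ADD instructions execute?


Loop trace (R1 starts at 0, target 15, step 2):
  ADD #1: R1 = 0 + 2 = 2  → 2 < 15, loop
  ADD #2: R1 = 2 + 2 = 4  → 4 < 15, loop
  ADD #3: R1 = 4 + 2 = 6  → 6 < 15, loop
  ADD #4: R1 = 6 + 2 = 8  → 8 < 15, loop
  ADD #5: R1 = 8 + 2 = 10  → 10 < 15, loop
  ADD #6: R1 = 10 + 2 = 12  → 12 < 15, loop
  ADD #7: R1 = 12 + 2 = 14  → 14 < 15, loop
  ADD #8: R1 = 14 + 2 = 16  → 16 >= 15, exit
Total ADD instructions: 8

8


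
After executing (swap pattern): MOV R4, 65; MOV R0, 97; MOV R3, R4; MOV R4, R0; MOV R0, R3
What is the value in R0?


Register state trace (swap pattern):
  MOV R4, 65  → R4 = 65
  MOV R0, 97  → R0 = 97
  MOV R3, R4  → R3 = 65  (save R4)
  MOV R4, R0  → R4 = 97  (R4 gets R0's value)
  MOV R0, R3  → R0 = 65  (R0 gets saved value)
Final: R0 = 65

65


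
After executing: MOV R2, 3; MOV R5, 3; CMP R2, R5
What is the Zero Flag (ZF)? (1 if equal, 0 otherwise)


Register state trace:
  MOV R2, 3  → R2 = 3
  MOV R5, 3  → R5 = 3
  CMP R2, R5  → computes 3 - 3 = 0
  Result is zero, so values are equal
ZF = 1

1


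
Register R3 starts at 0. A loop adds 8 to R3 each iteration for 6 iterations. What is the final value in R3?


Starting value: R3 = 0
  Iter 1: R3 = 0 + 8 = 8
  Iter 2: R3 = 8 + 8 = 16
  Iter 3: R3 = 16 + 8 = 24
  Iter 4: R3 = 24 + 8 = 32
  Iter 5: R3 = 32 + 8 = 40
  Iter 6: R3 = 40 + 8 = 48
Final: R3 = 48

48


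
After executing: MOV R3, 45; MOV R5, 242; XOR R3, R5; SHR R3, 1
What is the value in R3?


Register state trace:
  MOV R3, 45  → R3 = 45 (0b00101101)
  MOV R5, 242  → R5 = 242 (0b11110010)
  XOR R3, R5  → R3 = 45 XOR 242 = 223 (0b11011111)
  SHR R3, 1  → R3 = 223 >> 1 = 111
Final: R3 = 111

111


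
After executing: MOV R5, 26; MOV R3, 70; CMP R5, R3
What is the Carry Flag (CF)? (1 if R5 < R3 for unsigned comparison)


Register state trace:
  MOV R5, 26  → R5 = 26
  MOV R3, 70  → R3 = 70
  CMP R5, R3  → unsigned 26 - 70: borrow occurs
  26 < 70, so CF = 1
CF = 1

1


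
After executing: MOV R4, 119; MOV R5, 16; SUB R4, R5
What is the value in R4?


Register state trace:
  MOV R4, 119  → R4 = 119
  MOV R5, 16  → R5 = 16
  SUB R4, R5  → R4 = 119 - 16 = 103
Final: R4 = 103

103


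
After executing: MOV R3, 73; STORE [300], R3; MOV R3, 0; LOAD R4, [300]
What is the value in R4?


Register and memory trace:
  MOV R3, 73  → R3 = 73
  STORE [300], R3  → mem[300] = 73
  MOV R3, 0  → R3 = 0
  LOAD R4, [300]  → R4 = mem[300] = 73
Final: R4 = 73

73


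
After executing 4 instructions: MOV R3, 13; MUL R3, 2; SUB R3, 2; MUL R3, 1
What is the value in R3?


Register state trace:
  MOV R3, 13  → R3 = 13
  MUL R3, 2  → R3 = 13 * 2 = 26
  SUB R3, 2  → R3 = 26 - 2 = 24
  MUL R3, 1  → R3 = 24 * 1 = 24
Final: R3 = 24

24


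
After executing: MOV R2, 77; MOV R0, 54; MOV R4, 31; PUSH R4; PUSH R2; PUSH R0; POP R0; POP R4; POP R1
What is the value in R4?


Stack trace (top is rightmost):
  MOV R2, 77  → R2 = 77
  MOV R0, 54  → R0 = 54
  MOV R4, 31  → R4 = 31
  PUSH R4  → stack: [31]
  PUSH R2  → stack: [31, 77]
  PUSH R0  → stack: [31, 77, 54]
  POP R0  → R0 = 54, stack: [31, 77]
  POP R4  → R4 = 77, stack: [31]
  POP R1  → R1 = 31, stack: []
Final: R4 = 77

77


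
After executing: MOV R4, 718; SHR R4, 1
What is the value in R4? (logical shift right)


Register state trace:
  MOV R4, 718  → R4 = 718
  SHR R4, 1  → R4 = 718 >> 1 = 718 // 2^1 = 359
Final: R4 = 359

359


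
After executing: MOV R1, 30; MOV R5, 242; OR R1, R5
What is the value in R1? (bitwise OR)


Register state trace:
  MOV R1, 30  → R1 = 30 (0b00011110)
  MOV R5, 242  → R5 = 242 (0b11110010)
  OR R1, R5   → R1 = 30 OR 242 = 254 (0b11111110)
Final: R1 = 254

254


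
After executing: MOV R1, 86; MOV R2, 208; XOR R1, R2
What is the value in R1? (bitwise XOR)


Register state trace:
  MOV R1, 86  → R1 = 86 (0b01010110)
  MOV R2, 208  → R2 = 208 (0b11010000)
  XOR R1, R2  → R1 = 86 XOR 208 = 134 (0b10000110)
Final: R1 = 134

134


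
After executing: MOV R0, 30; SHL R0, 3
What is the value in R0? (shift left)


Register state trace:
  MOV R0, 30  → R0 = 30
  SHL R0, 3  → R0 = 30 << 3 = 30 * 2^3 = 240
Final: R0 = 240

240


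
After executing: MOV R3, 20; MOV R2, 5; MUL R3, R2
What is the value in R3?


Register state trace:
  MOV R3, 20  → R3 = 20
  MOV R2, 5  → R2 = 5
  MUL R3, R2  → R3 = 20 * 5 = 100
Final: R3 = 100

100


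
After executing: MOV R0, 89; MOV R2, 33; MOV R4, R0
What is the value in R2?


Register state trace:
  MOV R0, 89  → R0 = 89
  MOV R2, 33  → R2 = 33
  MOV R4, R0  → R4 = 89
Final: R2 = 33

33


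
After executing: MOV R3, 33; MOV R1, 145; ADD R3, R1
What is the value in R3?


Register state trace:
  MOV R3, 33  → R3 = 33
  MOV R1, 145  → R1 = 145
  ADD R3, R1  → R3 = 33 + 145 = 178
Final: R3 = 178

178


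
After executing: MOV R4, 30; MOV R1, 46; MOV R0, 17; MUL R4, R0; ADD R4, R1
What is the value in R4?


Register state trace:
  MOV R4, 30  → R4 = 30
  MOV R1, 46  → R1 = 46
  MOV R0, 17  → R0 = 17
  MUL R4, R0  → R4 = 30 * 17 = 510
  ADD R4, R1  → R4 = 510 + 46 = 556
Final: R4 = 556

556


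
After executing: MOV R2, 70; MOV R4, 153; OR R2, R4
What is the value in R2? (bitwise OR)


Register state trace:
  MOV R2, 70  → R2 = 70 (0b01000110)
  MOV R4, 153  → R4 = 153 (0b10011001)
  OR R2, R4   → R2 = 70 OR 153 = 223 (0b11011111)
Final: R2 = 223

223


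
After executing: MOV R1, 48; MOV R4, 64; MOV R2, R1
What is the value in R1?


Register state trace:
  MOV R1, 48  → R1 = 48
  MOV R4, 64  → R4 = 64
  MOV R2, R1  → R2 = 48
Final: R1 = 48

48


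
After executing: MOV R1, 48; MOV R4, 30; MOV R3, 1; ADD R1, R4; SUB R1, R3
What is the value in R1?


Register state trace:
  MOV R1, 48  → R1 = 48
  MOV R4, 30  → R4 = 30
  MOV R3, 1  → R3 = 1
  ADD R1, R4  → R1 = 48 + 30 = 78
  SUB R1, R3  → R1 = 78 - 1 = 77
Final: R1 = 77

77


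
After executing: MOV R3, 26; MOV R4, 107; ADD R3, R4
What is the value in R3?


Register state trace:
  MOV R3, 26  → R3 = 26
  MOV R4, 107  → R4 = 107
  ADD R3, R4  → R3 = 26 + 107 = 133
Final: R3 = 133

133


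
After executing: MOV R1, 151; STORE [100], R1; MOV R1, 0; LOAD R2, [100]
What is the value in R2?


Register and memory trace:
  MOV R1, 151  → R1 = 151
  STORE [100], R1  → mem[100] = 151
  MOV R1, 0  → R1 = 0
  LOAD R2, [100]  → R2 = mem[100] = 151
Final: R2 = 151

151


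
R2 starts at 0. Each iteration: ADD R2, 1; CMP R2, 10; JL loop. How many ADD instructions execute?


Loop trace (R2 starts at 0, target 10, step 1):
  ADD #1: R2 = 0 + 1 = 1  → 1 < 10, loop
  ADD #2: R2 = 1 + 1 = 2  → 2 < 10, loop
  ADD #3: R2 = 2 + 1 = 3  → 3 < 10, loop
  ADD #4: R2 = 3 + 1 = 4  → 4 < 10, loop
  ADD #5: R2 = 4 + 1 = 5  → 5 < 10, loop
  ADD #6: R2 = 5 + 1 = 6  → 6 < 10, loop
  ADD #7: R2 = 6 + 1 = 7  → 7 < 10, loop
  ADD #8: R2 = 7 + 1 = 8  → 8 < 10, loop
  ADD #9: R2 = 8 + 1 = 9  → 9 < 10, loop
  ADD #10: R2 = 9 + 1 = 10  → 10 >= 10, exit
Total ADD instructions: 10

10


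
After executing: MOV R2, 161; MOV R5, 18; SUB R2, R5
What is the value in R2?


Register state trace:
  MOV R2, 161  → R2 = 161
  MOV R5, 18  → R5 = 18
  SUB R2, R5  → R2 = 161 - 18 = 143
Final: R2 = 143

143


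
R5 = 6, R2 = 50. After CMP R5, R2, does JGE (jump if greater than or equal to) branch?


Trace:
  R5 = 6, R2 = 50
  CMP R5, R2  → compares 6 vs 50
  JGE checks: is 6 greater than or equal to 50?
  6 < 50, so condition is false
Branch taken: No

No


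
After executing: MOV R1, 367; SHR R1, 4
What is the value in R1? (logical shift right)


Register state trace:
  MOV R1, 367  → R1 = 367
  SHR R1, 4  → R1 = 367 >> 4 = 367 // 2^4 = 22
Final: R1 = 22

22


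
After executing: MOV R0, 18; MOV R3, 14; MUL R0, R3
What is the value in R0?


Register state trace:
  MOV R0, 18  → R0 = 18
  MOV R3, 14  → R3 = 14
  MUL R0, R3  → R0 = 18 * 14 = 252
Final: R0 = 252

252


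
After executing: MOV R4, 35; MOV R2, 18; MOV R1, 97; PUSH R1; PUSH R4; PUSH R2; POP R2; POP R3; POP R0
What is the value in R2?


Stack trace (top is rightmost):
  MOV R4, 35  → R4 = 35
  MOV R2, 18  → R2 = 18
  MOV R1, 97  → R1 = 97
  PUSH R1  → stack: [97]
  PUSH R4  → stack: [97, 35]
  PUSH R2  → stack: [97, 35, 18]
  POP R2  → R2 = 18, stack: [97, 35]
  POP R3  → R3 = 35, stack: [97]
  POP R0  → R0 = 97, stack: []
Final: R2 = 18

18


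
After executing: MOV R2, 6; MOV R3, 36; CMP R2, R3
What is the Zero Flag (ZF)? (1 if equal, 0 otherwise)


Register state trace:
  MOV R2, 6  → R2 = 6
  MOV R3, 36  → R3 = 36
  CMP R2, R3  → computes 6 - 36 = -30
  Result is nonzero, so values are not equal
ZF = 0

0


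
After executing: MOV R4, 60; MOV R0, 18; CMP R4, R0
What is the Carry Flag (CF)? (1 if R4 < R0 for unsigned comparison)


Register state trace:
  MOV R4, 60  → R4 = 60
  MOV R0, 18  → R0 = 18
  CMP R4, R0  → unsigned 60 - 18: no borrow
  60 >= 18, so CF = 0
CF = 0

0


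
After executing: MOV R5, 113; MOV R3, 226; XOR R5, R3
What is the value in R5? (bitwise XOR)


Register state trace:
  MOV R5, 113  → R5 = 113 (0b01110001)
  MOV R3, 226  → R3 = 226 (0b11100010)
  XOR R5, R3  → R5 = 113 XOR 226 = 147 (0b10010011)
Final: R5 = 147

147


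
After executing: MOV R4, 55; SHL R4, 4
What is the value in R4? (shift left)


Register state trace:
  MOV R4, 55  → R4 = 55
  SHL R4, 4  → R4 = 55 << 4 = 55 * 2^4 = 880
Final: R4 = 880

880


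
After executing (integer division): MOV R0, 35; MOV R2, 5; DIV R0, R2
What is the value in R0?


Register state trace:
  MOV R0, 35  → R0 = 35
  MOV R2, 5  → R2 = 5
  DIV R0, R2  → R0 = 35 // 5 = 7
Final: R0 = 7

7


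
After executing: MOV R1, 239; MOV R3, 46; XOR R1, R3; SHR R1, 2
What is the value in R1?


Register state trace:
  MOV R1, 239  → R1 = 239 (0b11101111)
  MOV R3, 46  → R3 = 46 (0b00101110)
  XOR R1, R3  → R1 = 239 XOR 46 = 193 (0b11000001)
  SHR R1, 2  → R1 = 193 >> 2 = 48
Final: R1 = 48

48


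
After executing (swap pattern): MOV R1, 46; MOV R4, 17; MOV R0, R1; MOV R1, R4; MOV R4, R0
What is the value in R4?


Register state trace (swap pattern):
  MOV R1, 46  → R1 = 46
  MOV R4, 17  → R4 = 17
  MOV R0, R1  → R0 = 46  (save R1)
  MOV R1, R4  → R1 = 17  (R1 gets R4's value)
  MOV R4, R0  → R4 = 46  (R4 gets saved value)
Final: R4 = 46

46


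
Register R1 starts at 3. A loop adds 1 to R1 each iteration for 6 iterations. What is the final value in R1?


Starting value: R1 = 3
  Iter 1: R1 = 3 + 1 = 4
  Iter 2: R1 = 4 + 1 = 5
  Iter 3: R1 = 5 + 1 = 6
  Iter 4: R1 = 6 + 1 = 7
  Iter 5: R1 = 7 + 1 = 8
  Iter 6: R1 = 8 + 1 = 9
Final: R1 = 9

9


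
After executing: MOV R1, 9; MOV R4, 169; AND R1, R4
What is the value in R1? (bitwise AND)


Register state trace:
  MOV R1, 9  → R1 = 9 (0b00001001)
  MOV R4, 169  → R4 = 169 (0b10101001)
  AND R1, R4  → R1 = 9 AND 169 = 9 (0b00001001)
Final: R1 = 9

9


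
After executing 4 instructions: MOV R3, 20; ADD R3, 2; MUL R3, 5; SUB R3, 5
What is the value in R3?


Register state trace:
  MOV R3, 20  → R3 = 20
  ADD R3, 2  → R3 = 20 + 2 = 22
  MUL R3, 5  → R3 = 22 * 5 = 110
  SUB R3, 5  → R3 = 110 - 5 = 105
Final: R3 = 105

105


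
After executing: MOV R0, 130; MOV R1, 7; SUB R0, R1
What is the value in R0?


Register state trace:
  MOV R0, 130  → R0 = 130
  MOV R1, 7  → R1 = 7
  SUB R0, R1  → R0 = 130 - 7 = 123
Final: R0 = 123

123


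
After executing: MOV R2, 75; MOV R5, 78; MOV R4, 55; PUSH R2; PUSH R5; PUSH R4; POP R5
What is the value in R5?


Stack trace (top is rightmost):
  MOV R2, 75  → R2 = 75
  MOV R5, 78  → R5 = 78
  MOV R4, 55  → R4 = 55
  PUSH R2  → stack: [75]
  PUSH R5  → stack: [75, 78]
  PUSH R4  → stack: [75, 78, 55]
  POP R5  → R5 = 55, stack: [75, 78]
Final: R5 = 55

55


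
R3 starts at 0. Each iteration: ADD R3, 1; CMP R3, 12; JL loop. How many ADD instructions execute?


Loop trace (R3 starts at 0, target 12, step 1):
  ADD #1: R3 = 0 + 1 = 1  → 1 < 12, loop
  ADD #2: R3 = 1 + 1 = 2  → 2 < 12, loop
  ADD #3: R3 = 2 + 1 = 3  → 3 < 12, loop
  ADD #4: R3 = 3 + 1 = 4  → 4 < 12, loop
  ADD #5: R3 = 4 + 1 = 5  → 5 < 12, loop
  ADD #6: R3 = 5 + 1 = 6  → 6 < 12, loop
  ADD #7: R3 = 6 + 1 = 7  → 7 < 12, loop
  ADD #8: R3 = 7 + 1 = 8  → 8 < 12, loop
  ADD #9: R3 = 8 + 1 = 9  → 9 < 12, loop
  ADD #10: R3 = 9 + 1 = 10  → 10 < 12, loop
  ADD #11: R3 = 10 + 1 = 11  → 11 < 12, loop
  ADD #12: R3 = 11 + 1 = 12  → 12 >= 12, exit
Total ADD instructions: 12

12


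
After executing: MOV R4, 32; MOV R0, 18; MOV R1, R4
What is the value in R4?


Register state trace:
  MOV R4, 32  → R4 = 32
  MOV R0, 18  → R0 = 18
  MOV R1, R4  → R1 = 32
Final: R4 = 32

32


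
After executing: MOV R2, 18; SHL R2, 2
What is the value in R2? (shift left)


Register state trace:
  MOV R2, 18  → R2 = 18
  SHL R2, 2  → R2 = 18 << 2 = 18 * 2^2 = 72
Final: R2 = 72

72


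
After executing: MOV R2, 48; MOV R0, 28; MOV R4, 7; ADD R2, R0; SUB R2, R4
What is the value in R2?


Register state trace:
  MOV R2, 48  → R2 = 48
  MOV R0, 28  → R0 = 28
  MOV R4, 7  → R4 = 7
  ADD R2, R0  → R2 = 48 + 28 = 76
  SUB R2, R4  → R2 = 76 - 7 = 69
Final: R2 = 69

69


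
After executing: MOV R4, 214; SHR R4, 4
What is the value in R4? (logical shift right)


Register state trace:
  MOV R4, 214  → R4 = 214
  SHR R4, 4  → R4 = 214 >> 4 = 214 // 2^4 = 13
Final: R4 = 13

13


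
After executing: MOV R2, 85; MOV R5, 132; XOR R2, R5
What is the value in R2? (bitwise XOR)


Register state trace:
  MOV R2, 85  → R2 = 85 (0b01010101)
  MOV R5, 132  → R5 = 132 (0b10000100)
  XOR R2, R5  → R2 = 85 XOR 132 = 209 (0b11010001)
Final: R2 = 209

209


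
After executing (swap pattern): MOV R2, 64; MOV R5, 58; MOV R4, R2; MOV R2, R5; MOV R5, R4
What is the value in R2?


Register state trace (swap pattern):
  MOV R2, 64  → R2 = 64
  MOV R5, 58  → R5 = 58
  MOV R4, R2  → R4 = 64  (save R2)
  MOV R2, R5  → R2 = 58  (R2 gets R5's value)
  MOV R5, R4  → R5 = 64  (R5 gets saved value)
Final: R2 = 58

58


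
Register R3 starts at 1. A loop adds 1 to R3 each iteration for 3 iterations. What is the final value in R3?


Starting value: R3 = 1
  Iter 1: R3 = 1 + 1 = 2
  Iter 2: R3 = 2 + 1 = 3
  Iter 3: R3 = 3 + 1 = 4
Final: R3 = 4

4


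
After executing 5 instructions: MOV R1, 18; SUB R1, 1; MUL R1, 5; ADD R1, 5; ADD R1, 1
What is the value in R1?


Register state trace:
  MOV R1, 18  → R1 = 18
  SUB R1, 1  → R1 = 18 - 1 = 17
  MUL R1, 5  → R1 = 17 * 5 = 85
  ADD R1, 5  → R1 = 85 + 5 = 90
  ADD R1, 1  → R1 = 90 + 1 = 91
Final: R1 = 91

91


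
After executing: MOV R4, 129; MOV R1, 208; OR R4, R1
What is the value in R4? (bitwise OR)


Register state trace:
  MOV R4, 129  → R4 = 129 (0b10000001)
  MOV R1, 208  → R1 = 208 (0b11010000)
  OR R4, R1   → R4 = 129 OR 208 = 209 (0b11010001)
Final: R4 = 209

209


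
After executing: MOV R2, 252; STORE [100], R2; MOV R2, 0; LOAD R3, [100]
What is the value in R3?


Register and memory trace:
  MOV R2, 252  → R2 = 252
  STORE [100], R2  → mem[100] = 252
  MOV R2, 0  → R2 = 0
  LOAD R3, [100]  → R3 = mem[100] = 252
Final: R3 = 252

252


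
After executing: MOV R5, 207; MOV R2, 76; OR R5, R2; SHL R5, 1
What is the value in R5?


Register state trace:
  MOV R5, 207  → R5 = 207 (0b11001111)
  MOV R2, 76  → R2 = 76 (0b01001100)
  OR R5, R2  → R5 = 207 OR 76 = 207 (0b11001111)
  SHL R5, 1  → R5 = 207 << 1 = 414
Final: R5 = 414

414


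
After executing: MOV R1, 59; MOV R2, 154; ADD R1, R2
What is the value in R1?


Register state trace:
  MOV R1, 59  → R1 = 59
  MOV R2, 154  → R2 = 154
  ADD R1, R2  → R1 = 59 + 154 = 213
Final: R1 = 213

213


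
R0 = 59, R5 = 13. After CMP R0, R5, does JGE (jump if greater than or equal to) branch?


Trace:
  R0 = 59, R5 = 13
  CMP R0, R5  → compares 59 vs 13
  JGE checks: is 59 greater than or equal to 13?
  59 > 13, so condition is true
Branch taken: Yes

Yes


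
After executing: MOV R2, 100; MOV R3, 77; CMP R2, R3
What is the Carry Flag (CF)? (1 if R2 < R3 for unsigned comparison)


Register state trace:
  MOV R2, 100  → R2 = 100
  MOV R3, 77  → R3 = 77
  CMP R2, R3  → unsigned 100 - 77: no borrow
  100 >= 77, so CF = 0
CF = 0

0


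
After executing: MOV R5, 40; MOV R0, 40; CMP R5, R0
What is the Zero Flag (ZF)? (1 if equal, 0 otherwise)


Register state trace:
  MOV R5, 40  → R5 = 40
  MOV R0, 40  → R0 = 40
  CMP R5, R0  → computes 40 - 40 = 0
  Result is zero, so values are equal
ZF = 1

1


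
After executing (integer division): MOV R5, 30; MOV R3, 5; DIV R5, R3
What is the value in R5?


Register state trace:
  MOV R5, 30  → R5 = 30
  MOV R3, 5  → R3 = 5
  DIV R5, R3  → R5 = 30 // 5 = 6
Final: R5 = 6

6


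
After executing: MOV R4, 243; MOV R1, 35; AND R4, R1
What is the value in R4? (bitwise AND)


Register state trace:
  MOV R4, 243  → R4 = 243 (0b11110011)
  MOV R1, 35  → R1 = 35 (0b00100011)
  AND R4, R1  → R4 = 243 AND 35 = 35 (0b00100011)
Final: R4 = 35

35
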